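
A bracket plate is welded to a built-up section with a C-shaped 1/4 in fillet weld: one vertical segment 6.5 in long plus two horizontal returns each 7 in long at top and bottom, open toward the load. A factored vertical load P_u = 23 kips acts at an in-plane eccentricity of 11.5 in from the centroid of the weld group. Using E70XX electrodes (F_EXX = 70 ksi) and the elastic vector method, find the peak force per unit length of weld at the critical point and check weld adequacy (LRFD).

Total weld length L_w = 20.5 in. Treat welds as unit-width lines.
Centroid: x̄ = 2×7×3.5 / 20.5 = 2.39 in from the vertical weld.
Polar moment about centroid: J = I_x + I_y = [6.5³/12 + 2×7×3.25²] + [6.5×2.39² + 2(7³/12 + 7×1.11²)] = 282.3 in³.
Direct shear f_v = P/L_w = 23 / 20.5 = 1.122 kip/in (vertical).
Torsion M = P·e = 23 × 11.5 = 264.5 kip·in.
Critical point at (x, y) = (4.61, 3.25) from centroid. f_tx = M·y/J = 3.045 kip/in; f_ty = M·x/J = 4.319 kip/in.
Resultant f_max = √[f_tx² + (f_v + f_ty)²] = √[3.045² + (1.122 + 4.319)²] = 6.235 kip/in.
Capacity per unit length: φr_n = 0.75 × 0.6 × 70 × (0.707 × 0.25) = 5.568 kip/in.
6.235 > 5.568 → NOT adequate.

f_max ≈ 6.24 kip/in; NOT adequate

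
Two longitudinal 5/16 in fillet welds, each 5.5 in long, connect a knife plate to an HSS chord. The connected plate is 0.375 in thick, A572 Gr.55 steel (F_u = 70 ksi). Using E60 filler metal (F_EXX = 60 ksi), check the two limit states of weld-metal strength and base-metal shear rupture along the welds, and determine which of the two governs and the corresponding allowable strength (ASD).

t_e = 0.707 × 0.3125 = 0.2209 in; L = 11 in.
Weld metal: R_n/Ω = (1/2.0) × 0.6 × 60 × 0.2209 × 11 = 43.75 kip.
Base metal (shear rupture): R_n/Ω = (1/2.0) × 0.6 × 70 × 0.375 × 11 = 86.62 kip.
Governing: weld metal.

R_n/Ω ≈ 43.7 kip (weld metal governs)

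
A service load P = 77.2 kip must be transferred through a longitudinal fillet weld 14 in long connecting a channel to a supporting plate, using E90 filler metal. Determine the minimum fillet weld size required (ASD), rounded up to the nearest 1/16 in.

E90XX → F_EXX = 90 ksi.
Total weld length L = 14 in.
Required throat t_e = P × Ω / (0.6 F_EXX × L) = 77.2 × 2.0 / (0.6 × 90 × 14) = 0.2042 in.
Required leg w = t_e / 0.707 = 0.2889 in → use 5/16 in.

w = 5/16 in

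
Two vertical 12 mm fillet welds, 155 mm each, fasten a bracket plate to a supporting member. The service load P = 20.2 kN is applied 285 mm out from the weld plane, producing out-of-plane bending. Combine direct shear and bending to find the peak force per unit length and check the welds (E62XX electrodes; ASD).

f_max ≈ 722 N/mm; adequate

E62XX → F_EXX = 620 MPa.
L_w = 2 × 155 = 310 mm; section modulus (unit throat) S = 2 × L²/6 = 8008 mm².
Direct shear f_v = P/L_w = 20.2×10³/310 = 65.16 N/mm.
Moment M = P × e = 20.2×10³ × 285 = 5757000 N·mm; bending f_b = M/S = 718.9 N/mm.
f_max = √(f_v² + f_b²) = √(65.16² + 718.9²) = 721.8 N/mm.
r_n/Ω = (1/2.0) × 0.6 × 620 × (0.707 × 12) = 1578 N/mm → adequate.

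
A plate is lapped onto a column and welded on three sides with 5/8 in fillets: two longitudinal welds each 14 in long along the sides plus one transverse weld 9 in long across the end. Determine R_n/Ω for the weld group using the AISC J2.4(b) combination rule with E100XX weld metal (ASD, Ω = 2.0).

E100XX → F_EXX = 100 ksi.
t_e = 0.707 × 0.625 = 0.4419 in.
R_nwl = 0.6 × 100 × 0.4419 × 28 = 742.4 kips (longitudinal, 2 welds).
R_nwt = 0.6 × 100 × 0.4419 × 9 = 238.6 kips (transverse, base value).
(i) R_nwl + R_nwt = 981 kips; (ii) 0.85 R_nwl + 1.5 R_nwt = 988.9 kips.
R_n = max = 988.9 kips [governs: (ii)]; R_n/Ω = 494.5 kips.

R_n/Ω ≈ 494 kips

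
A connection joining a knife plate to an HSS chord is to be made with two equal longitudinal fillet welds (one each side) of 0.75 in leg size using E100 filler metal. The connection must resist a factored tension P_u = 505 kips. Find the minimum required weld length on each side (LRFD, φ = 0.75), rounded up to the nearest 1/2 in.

L = 11 in on each side

E100XX → F_EXX = 100 ksi.
Throat t_e = 0.707 × 0.75 = 0.5302 in.
φr_n = 0.75 × 0.6 × 100 × 0.5302 = 23.86 kips/in.
L_req = P_u / φr_n = 505 / 23.86 = 21.16 in total.
Per side: 21.16 / 2 = 10.58 in.
Round up → use L = 11 in on each side.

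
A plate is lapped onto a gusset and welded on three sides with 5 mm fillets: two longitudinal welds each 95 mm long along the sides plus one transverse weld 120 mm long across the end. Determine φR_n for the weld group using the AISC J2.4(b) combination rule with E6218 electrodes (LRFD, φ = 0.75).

φR_n ≈ 337 kN

E62XX → F_EXX = 620 MPa.
t_e = 0.707 × 5 = 3.535 mm.
R_nwl = 0.6 × 620 × 3.535 × 190 × 10⁻³ = 249.9 kN (longitudinal, 2 welds).
R_nwt = 0.6 × 620 × 3.535 × 120 × 10⁻³ = 157.8 kN (transverse, base value).
(i) R_nwl + R_nwt = 407.7 kN; (ii) 0.85 R_nwl + 1.5 R_nwt = 449.1 kN.
R_n = max = 449.1 kN [governs: (ii)]; φR_n = 336.8 kN.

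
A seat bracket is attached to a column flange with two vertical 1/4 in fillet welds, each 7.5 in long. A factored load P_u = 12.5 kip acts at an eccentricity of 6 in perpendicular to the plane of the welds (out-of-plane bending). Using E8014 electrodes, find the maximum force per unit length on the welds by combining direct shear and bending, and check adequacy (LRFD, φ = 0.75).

f_max ≈ 4.09 kip/in; adequate

E80XX → F_EXX = 80 ksi.
L_w = 2 × 7.5 = 15 in; section modulus (unit throat) S = 2 × L²/6 = 18.75 in².
Direct shear f_v = P/L_w = 12.5/15 = 0.8333 kip/in.
Moment M = P × e = 12.5 × 6 = 75 kip·in; bending f_b = M/S = 4 kip/in.
f_max = √(f_v² + f_b²) = √(0.8333² + 4²) = 4.086 kip/in.
φr_n = 0.75 × 0.6 × 80 × (0.707 × 0.25) = 6.363 kip/in → adequate.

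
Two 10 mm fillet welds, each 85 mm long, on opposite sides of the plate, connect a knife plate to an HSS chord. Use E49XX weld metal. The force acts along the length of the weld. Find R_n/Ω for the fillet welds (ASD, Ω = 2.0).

E49XX → F_EXX = 490 MPa.
Effective throat t_e = 0.707 × 10 = 7.07 mm.
Total length L = 170 mm; A_we = 7.07 × 170 = 1202 mm².
F_nw = 0.6 F_EXX = 0.6 × 490 = 294 MPa.
R_n = 294 × 1202 × 10⁻³ = 353.4 kN; R_n/Ω = 353.4/2.0 = 176.7 kN.

R_n/Ω ≈ 177 kN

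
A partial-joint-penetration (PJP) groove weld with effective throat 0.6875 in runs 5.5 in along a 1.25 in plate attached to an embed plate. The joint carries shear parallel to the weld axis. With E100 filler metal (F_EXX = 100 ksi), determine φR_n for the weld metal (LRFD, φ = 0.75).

φR_n ≈ 170 kip

Effective throat (given) t_e = 0.6875 in.
A_we = 0.6875 × 5.5 = 3.781 in².
F_nw = 0.6 F_EXX = 60 ksi.
φR_n = 0.75 × 60 × 3.781 = 170.2 kip.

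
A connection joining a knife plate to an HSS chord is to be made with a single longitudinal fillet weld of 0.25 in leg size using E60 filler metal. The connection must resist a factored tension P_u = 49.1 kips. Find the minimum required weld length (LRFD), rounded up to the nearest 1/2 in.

L = 10.5 in

E60XX → F_EXX = 60 ksi.
Throat t_e = 0.707 × 0.25 = 0.1767 in.
φr_n = 0.75 × 0.6 × 60 × 0.1767 = 4.772 kips/in.
L_req = P_u / φr_n = 49.1 / 4.772 = 10.29 in total.
Round up → use L = 10.5 in.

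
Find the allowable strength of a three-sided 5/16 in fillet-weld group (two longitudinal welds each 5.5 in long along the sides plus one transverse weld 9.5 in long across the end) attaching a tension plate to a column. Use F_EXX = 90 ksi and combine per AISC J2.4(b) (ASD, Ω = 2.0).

R_n/Ω ≈ 141 kips

t_e = 0.707 × 0.3125 = 0.2209 in.
R_nwl = 0.6 × 90 × 0.2209 × 11 = 131.2 kips (longitudinal, 2 welds).
R_nwt = 0.6 × 90 × 0.2209 × 9.5 = 113.3 kips (transverse, base value).
(i) R_nwl + R_nwt = 244.6 kips; (ii) 0.85 R_nwl + 1.5 R_nwt = 281.6 kips.
R_n = max = 281.6 kips [governs: (ii)]; R_n/Ω = 140.8 kips.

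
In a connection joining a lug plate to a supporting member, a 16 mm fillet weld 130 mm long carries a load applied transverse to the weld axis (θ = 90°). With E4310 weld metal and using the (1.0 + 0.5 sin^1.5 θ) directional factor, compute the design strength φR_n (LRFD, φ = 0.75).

E43XX → F_EXX = 430 MPa.
t_e = 0.707 × 16 = 11.31 mm; A_we = 11.31 × 130 = 1471 mm².
Directional factor: 1.0 + 0.5 sin^1.5(90°) = 1.5.
F_nw = 0.6 × 430 × 1.5 = 387 MPa.
φR_n = 0.75 × 387 × 1471 × 10⁻³ = 426.8 kN.

φR_n ≈ 427 kN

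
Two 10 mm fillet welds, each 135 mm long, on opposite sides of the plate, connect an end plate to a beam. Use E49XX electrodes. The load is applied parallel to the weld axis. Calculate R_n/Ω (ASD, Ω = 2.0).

E49XX → F_EXX = 490 MPa.
Effective throat t_e = 0.707 × 10 = 7.07 mm.
Total length L = 270 mm; A_we = 7.07 × 270 = 1909 mm².
F_nw = 0.6 F_EXX = 0.6 × 490 = 294 MPa.
R_n = 294 × 1909 × 10⁻³ = 561.2 kN; R_n/Ω = 561.2/2.0 = 280.6 kN.

R_n/Ω ≈ 281 kN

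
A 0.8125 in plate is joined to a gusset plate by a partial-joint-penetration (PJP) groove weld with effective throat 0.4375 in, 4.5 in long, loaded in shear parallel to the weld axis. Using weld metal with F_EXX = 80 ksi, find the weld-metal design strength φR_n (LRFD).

Effective throat (given) t_e = 0.4375 in.
A_we = 0.4375 × 4.5 = 1.969 in².
F_nw = 0.6 F_EXX = 48 ksi.
φR_n = 0.75 × 48 × 1.969 = 70.88 kip.

φR_n ≈ 70.9 kip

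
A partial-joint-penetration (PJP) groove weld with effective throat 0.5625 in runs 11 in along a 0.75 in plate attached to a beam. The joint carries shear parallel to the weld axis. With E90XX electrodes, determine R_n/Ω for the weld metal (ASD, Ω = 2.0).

E90XX → F_EXX = 90 ksi.
Effective throat (given) t_e = 0.5625 in.
A_we = 0.5625 × 11 = 6.188 in².
F_nw = 0.6 F_EXX = 54 ksi.
R_n/Ω = (54 × 6.188) / 2.0 = 167.1 kip.

R_n/Ω ≈ 167 kip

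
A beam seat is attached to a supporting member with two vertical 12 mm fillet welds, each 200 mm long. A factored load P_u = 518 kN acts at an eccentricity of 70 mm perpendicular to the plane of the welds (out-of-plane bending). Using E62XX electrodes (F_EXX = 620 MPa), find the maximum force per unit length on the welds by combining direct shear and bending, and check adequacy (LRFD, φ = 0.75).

L_w = 2 × 200 = 400 mm; section modulus (unit throat) S = 2 × L²/6 = 13330 mm².
Direct shear f_v = P/L_w = 518×10³/400 = 1295 N/mm.
Moment M = P × e = 518×10³ × 70 = 36260000 N·mm; bending f_b = M/S = 2720 N/mm.
f_max = √(f_v² + f_b²) = √(1295² + 2720²) = 3012 N/mm.
φr_n = 0.75 × 0.6 × 620 × (0.707 × 12) = 2367 N/mm → NOT adequate.

f_max ≈ 3010 N/mm; NOT adequate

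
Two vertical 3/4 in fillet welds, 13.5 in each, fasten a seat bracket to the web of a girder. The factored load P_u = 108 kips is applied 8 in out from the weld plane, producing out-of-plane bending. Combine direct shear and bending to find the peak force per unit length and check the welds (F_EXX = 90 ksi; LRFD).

L_w = 2 × 13.5 = 27 in; section modulus (unit throat) S = 2 × L²/6 = 60.75 in².
Direct shear f_v = P/L_w = 108/27 = 4 kip/in.
Moment M = P × e = 108 × 8 = 864 kip·in; bending f_b = M/S = 14.22 kip/in.
f_max = √(f_v² + f_b²) = √(4² + 14.22²) = 14.77 kip/in.
φr_n = 0.75 × 0.6 × 90 × (0.707 × 0.75) = 21.48 kip/in → adequate.

f_max ≈ 14.8 kip/in; adequate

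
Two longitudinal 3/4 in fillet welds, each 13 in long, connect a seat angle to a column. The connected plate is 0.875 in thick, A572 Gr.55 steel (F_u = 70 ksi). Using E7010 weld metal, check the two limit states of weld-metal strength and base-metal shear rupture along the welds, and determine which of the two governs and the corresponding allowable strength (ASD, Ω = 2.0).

R_n/Ω ≈ 290 kip (weld metal governs)

E70XX → F_EXX = 70 ksi.
t_e = 0.707 × 0.75 = 0.5302 in; L = 26 in.
Weld metal: R_n/Ω = (1/2.0) × 0.6 × 70 × 0.5302 × 26 = 289.5 kip.
Base metal (shear rupture): R_n/Ω = (1/2.0) × 0.6 × 70 × 0.875 × 26 = 477.8 kip.
Governing: weld metal.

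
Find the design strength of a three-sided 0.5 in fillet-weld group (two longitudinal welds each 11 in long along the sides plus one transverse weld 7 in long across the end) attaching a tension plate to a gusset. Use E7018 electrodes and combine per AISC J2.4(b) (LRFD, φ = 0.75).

E70XX → F_EXX = 70 ksi.
t_e = 0.707 × 0.5 = 0.3535 in.
R_nwl = 0.6 × 70 × 0.3535 × 22 = 326.6 kip (longitudinal, 2 welds).
R_nwt = 0.6 × 70 × 0.3535 × 7 = 103.9 kip (transverse, base value).
(i) R_nwl + R_nwt = 430.6 kip; (ii) 0.85 R_nwl + 1.5 R_nwt = 433.5 kip.
R_n = max = 433.5 kip [governs: (ii)]; φR_n = 325.1 kip.

φR_n ≈ 325 kip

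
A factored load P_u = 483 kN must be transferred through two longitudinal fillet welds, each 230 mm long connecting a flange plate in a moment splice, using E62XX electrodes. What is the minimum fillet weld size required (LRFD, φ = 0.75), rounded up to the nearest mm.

E62XX → F_EXX = 620 MPa.
Total weld length L = 460 mm.
Required throat t_e = P_u / (φ × 0.6 F_EXX × L) = 483 / (0.75 × 0.6 × 620 × 460 × 10⁻³) = 3.763 mm.
Required leg w = t_e / 0.707 = 5.323 mm → use 6 mm.

w = 6 mm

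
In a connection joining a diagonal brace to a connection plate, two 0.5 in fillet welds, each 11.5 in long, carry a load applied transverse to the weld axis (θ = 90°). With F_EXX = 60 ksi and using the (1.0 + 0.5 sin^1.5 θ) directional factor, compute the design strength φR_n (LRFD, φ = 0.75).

t_e = 0.707 × 0.5 = 0.3535 in; A_we = 0.3535 × 23 = 8.13 in².
Directional factor: 1.0 + 0.5 sin^1.5(90°) = 1.5.
F_nw = 0.6 × 60 × 1.5 = 54 ksi.
φR_n = 0.75 × 54 × 8.13 = 329.3 kips.

φR_n ≈ 329 kips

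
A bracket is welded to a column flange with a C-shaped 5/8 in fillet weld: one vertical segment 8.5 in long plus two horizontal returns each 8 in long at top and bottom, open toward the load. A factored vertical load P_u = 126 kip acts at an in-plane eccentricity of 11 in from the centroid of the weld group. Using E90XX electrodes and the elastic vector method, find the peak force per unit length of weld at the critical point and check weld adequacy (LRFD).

E90XX → F_EXX = 90 ksi.
Total weld length L_w = 24.5 in. Treat welds as unit-width lines.
Centroid: x̄ = 2×8×4 / 24.5 = 2.612 in from the vertical weld.
Polar moment about centroid: J = I_x + I_y = [8.5³/12 + 2×8×4.25²] + [8.5×2.612² + 2(8³/12 + 8×1.388²)] = 514.3 in³.
Direct shear f_v = P/L_w = 126 / 24.5 = 5.143 kip/in (vertical).
Torsion M = P·e = 126 × 11 = 1386 kip·in.
Critical point at (x, y) = (5.388, 4.25) from centroid. f_tx = M·y/J = 11.45 kip/in; f_ty = M·x/J = 14.52 kip/in.
Resultant f_max = √[f_tx² + (f_v + f_ty)²] = √[11.45² + (5.143 + 14.52)²] = 22.75 kip/in.
Capacity per unit length: φr_n = 0.75 × 0.6 × 90 × (0.707 × 0.625) = 17.9 kip/in.
22.75 > 17.9 → NOT adequate.

f_max ≈ 22.8 kip/in; NOT adequate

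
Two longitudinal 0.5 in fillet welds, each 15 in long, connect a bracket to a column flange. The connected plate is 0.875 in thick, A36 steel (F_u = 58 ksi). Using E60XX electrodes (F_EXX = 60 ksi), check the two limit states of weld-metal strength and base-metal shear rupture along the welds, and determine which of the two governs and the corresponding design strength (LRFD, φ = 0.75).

φR_n ≈ 286 kip (weld metal governs)

t_e = 0.707 × 0.5 = 0.3535 in; L = 30 in.
Weld metal: φR_n = 0.75 × 0.6 × 60 × 0.3535 × 30 = 286.3 kip.
Base metal (shear rupture): φR_n = 0.75 × 0.6 × 58 × 0.875 × 30 = 685.1 kip.
Governing: weld metal.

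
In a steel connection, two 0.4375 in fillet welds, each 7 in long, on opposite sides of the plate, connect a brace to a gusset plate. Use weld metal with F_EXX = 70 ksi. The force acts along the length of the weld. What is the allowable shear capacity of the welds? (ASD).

R_n/Ω ≈ 90.9 kip

Effective throat t_e = 0.707 × 0.4375 = 0.3093 in.
Total length L = 14 in; A_we = 0.3093 × 14 = 4.33 in².
F_nw = 0.6 F_EXX = 0.6 × 70 = 42 ksi.
R_n = 42 × 4.33 = 181.9 kip; R_n/Ω = 181.9/2.0 = 90.94 kip.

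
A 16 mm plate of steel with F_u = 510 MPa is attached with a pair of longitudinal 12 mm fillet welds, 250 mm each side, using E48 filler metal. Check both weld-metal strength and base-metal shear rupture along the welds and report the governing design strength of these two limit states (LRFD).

φR_n ≈ 916 kN (weld metal governs)

E48XX → F_EXX = 480 MPa.
t_e = 0.707 × 12 = 8.484 mm; L = 500 mm.
Weld metal: φR_n = 0.75 × 0.6 × 480 × 8.484 × 500 × 10⁻³ = 916.3 kN.
Base metal (shear rupture): φR_n = 0.75 × 0.6 × 510 × 16 × 500 × 10⁻³ = 1836 kN.
Governing: weld metal.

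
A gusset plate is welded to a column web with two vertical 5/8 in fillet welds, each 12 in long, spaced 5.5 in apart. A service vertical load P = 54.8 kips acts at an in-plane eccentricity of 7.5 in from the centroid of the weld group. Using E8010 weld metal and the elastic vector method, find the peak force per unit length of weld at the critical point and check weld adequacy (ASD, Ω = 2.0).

f_max ≈ 7.04 kip/in; adequate

E80XX → F_EXX = 80 ksi.
Total weld length L_w = 24 in. Treat welds as unit-width lines.
Polar moment about centroid: J = 2[d³/12 + d(b/2)²] = 2[12³/12 + 12×2.75²] = 469.5 in³.
Direct shear f_v = P/L_w = 54.8 / 24 = 2.283 kip/in (vertical).
Torsion M = P·e = 54.8 × 7.5 = 411 kip·in.
Critical point at (x, y) = (2.75, 6) from centroid. f_tx = M·y/J = 5.252 kip/in; f_ty = M·x/J = 2.407 kip/in.
Resultant f_max = √[f_tx² + (f_v + f_ty)²] = √[5.252² + (2.283 + 2.407)²] = 7.042 kip/in.
Capacity per unit length: r_n/Ω = (1/2.0) × 0.6 × 80 × (0.707 × 0.625) = 10.6 kip/in.
7.042 ≤ 10.6 → adequate.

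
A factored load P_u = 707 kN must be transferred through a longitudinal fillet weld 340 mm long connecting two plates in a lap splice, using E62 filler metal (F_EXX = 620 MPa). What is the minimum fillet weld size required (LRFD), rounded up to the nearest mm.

Total weld length L = 340 mm.
Required throat t_e = P_u / (φ × 0.6 F_EXX × L) = 707 / (0.75 × 0.6 × 620 × 340 × 10⁻³) = 7.453 mm.
Required leg w = t_e / 0.707 = 10.54 mm → use 11 mm.

w = 11 mm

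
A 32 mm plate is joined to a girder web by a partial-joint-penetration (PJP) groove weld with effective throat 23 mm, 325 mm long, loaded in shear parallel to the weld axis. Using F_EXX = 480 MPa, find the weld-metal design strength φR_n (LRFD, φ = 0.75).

Effective throat (given) t_e = 23 mm.
A_we = 23 × 325 = 7475 mm².
F_nw = 0.6 F_EXX = 288 MPa.
φR_n = 0.75 × 288 × 7475 × 10⁻³ = 1615 kN.

φR_n ≈ 1610 kN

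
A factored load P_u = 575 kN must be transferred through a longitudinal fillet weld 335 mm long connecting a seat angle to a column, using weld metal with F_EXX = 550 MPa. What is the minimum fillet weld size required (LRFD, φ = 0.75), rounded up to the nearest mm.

Total weld length L = 335 mm.
Required throat t_e = P_u / (φ × 0.6 F_EXX × L) = 575 / (0.75 × 0.6 × 550 × 335 × 10⁻³) = 6.935 mm.
Required leg w = t_e / 0.707 = 9.809 mm → use 10 mm.

w = 10 mm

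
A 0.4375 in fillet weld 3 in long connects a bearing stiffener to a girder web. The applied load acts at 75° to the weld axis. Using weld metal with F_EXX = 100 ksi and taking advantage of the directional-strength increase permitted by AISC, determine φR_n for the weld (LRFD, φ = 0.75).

φR_n ≈ 61.6 kips

t_e = 0.707 × 0.4375 = 0.3093 in; A_we = 0.3093 × 3 = 0.9279 in².
Directional factor: 1.0 + 0.5 sin^1.5(75°) = 1.475.
F_nw = 0.6 × 100 × 1.475 = 88.48 ksi.
φR_n = 0.75 × 88.48 × 0.9279 = 61.58 kips.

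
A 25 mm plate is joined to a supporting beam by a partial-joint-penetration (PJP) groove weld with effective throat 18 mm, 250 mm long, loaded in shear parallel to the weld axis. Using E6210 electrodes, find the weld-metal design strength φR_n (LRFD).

E62XX → F_EXX = 620 MPa.
Effective throat (given) t_e = 18 mm.
A_we = 18 × 250 = 4500 mm².
F_nw = 0.6 F_EXX = 372 MPa.
φR_n = 0.75 × 372 × 4500 × 10⁻³ = 1256 kN.

φR_n ≈ 1260 kN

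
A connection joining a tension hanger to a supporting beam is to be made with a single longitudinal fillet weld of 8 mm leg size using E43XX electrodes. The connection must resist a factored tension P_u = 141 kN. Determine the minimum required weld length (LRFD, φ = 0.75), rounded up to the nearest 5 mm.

L = 130 mm

E43XX → F_EXX = 430 MPa.
Throat t_e = 0.707 × 8 = 5.656 mm.
φr_n = 0.75 × 0.6 × 430 × 5.656 × 10⁻³ = 1.094 kN/mm.
L_req = P_u / φr_n = 141 / 1.094 = 128.8 mm total.
Round up → use L = 130 mm.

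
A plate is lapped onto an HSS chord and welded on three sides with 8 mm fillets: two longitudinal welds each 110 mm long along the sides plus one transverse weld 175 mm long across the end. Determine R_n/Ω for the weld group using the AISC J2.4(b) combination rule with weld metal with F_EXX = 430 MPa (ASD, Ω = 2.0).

t_e = 0.707 × 8 = 5.656 mm.
R_nwl = 0.6 × 430 × 5.656 × 220 × 10⁻³ = 321 kN (longitudinal, 2 welds).
R_nwt = 0.6 × 430 × 5.656 × 175 × 10⁻³ = 255.4 kN (transverse, base value).
(i) R_nwl + R_nwt = 576.4 kN; (ii) 0.85 R_nwl + 1.5 R_nwt = 655.9 kN.
R_n = max = 655.9 kN [governs: (ii)]; R_n/Ω = 328 kN.

R_n/Ω ≈ 328 kN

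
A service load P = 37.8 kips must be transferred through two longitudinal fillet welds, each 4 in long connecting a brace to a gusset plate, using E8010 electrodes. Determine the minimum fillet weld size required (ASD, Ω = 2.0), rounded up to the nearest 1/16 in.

w = 5/16 in

E80XX → F_EXX = 80 ksi.
Total weld length L = 8 in.
Required throat t_e = P × Ω / (0.6 F_EXX × L) = 37.8 × 2.0 / (0.6 × 80 × 8) = 0.1969 in.
Required leg w = t_e / 0.707 = 0.2785 in → use 5/16 in.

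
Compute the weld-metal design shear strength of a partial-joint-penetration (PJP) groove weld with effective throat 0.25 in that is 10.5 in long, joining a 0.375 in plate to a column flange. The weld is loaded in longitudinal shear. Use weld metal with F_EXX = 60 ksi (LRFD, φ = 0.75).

φR_n ≈ 70.9 kip

Effective throat (given) t_e = 0.25 in.
A_we = 0.25 × 10.5 = 2.625 in².
F_nw = 0.6 F_EXX = 36 ksi.
φR_n = 0.75 × 36 × 2.625 = 70.88 kip.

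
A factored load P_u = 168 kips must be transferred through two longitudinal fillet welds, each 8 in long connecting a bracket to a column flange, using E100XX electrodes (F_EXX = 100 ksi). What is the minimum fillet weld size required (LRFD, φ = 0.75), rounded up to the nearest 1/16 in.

Total weld length L = 16 in.
Required throat t_e = P_u / (φ × 0.6 F_EXX × L) = 168 / (0.75 × 0.6 × 100 × 16) = 0.2333 in.
Required leg w = t_e / 0.707 = 0.33 in → use 3/8 in.

w = 3/8 in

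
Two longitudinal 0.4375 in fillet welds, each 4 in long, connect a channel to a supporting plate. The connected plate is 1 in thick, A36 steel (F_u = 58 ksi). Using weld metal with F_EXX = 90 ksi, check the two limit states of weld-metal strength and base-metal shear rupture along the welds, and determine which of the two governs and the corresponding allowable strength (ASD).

t_e = 0.707 × 0.4375 = 0.3093 in; L = 8 in.
Weld metal: R_n/Ω = (1/2.0) × 0.6 × 90 × 0.3093 × 8 = 66.81 kip.
Base metal (shear rupture): R_n/Ω = (1/2.0) × 0.6 × 58 × 1 × 8 = 139.2 kip.
Governing: weld metal.

R_n/Ω ≈ 66.8 kip (weld metal governs)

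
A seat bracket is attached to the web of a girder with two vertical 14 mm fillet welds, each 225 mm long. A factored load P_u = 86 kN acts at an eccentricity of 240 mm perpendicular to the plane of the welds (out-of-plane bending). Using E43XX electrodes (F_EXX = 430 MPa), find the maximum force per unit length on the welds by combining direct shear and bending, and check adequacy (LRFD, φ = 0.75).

L_w = 2 × 225 = 450 mm; section modulus (unit throat) S = 2 × L²/6 = 16880 mm².
Direct shear f_v = P/L_w = 86×10³/450 = 191.1 N/mm.
Moment M = P × e = 86×10³ × 240 = 20640000 N·mm; bending f_b = M/S = 1223 N/mm.
f_max = √(f_v² + f_b²) = √(191.1² + 1223²) = 1238 N/mm.
φr_n = 0.75 × 0.6 × 430 × (0.707 × 14) = 1915 N/mm → adequate.

f_max ≈ 1240 N/mm; adequate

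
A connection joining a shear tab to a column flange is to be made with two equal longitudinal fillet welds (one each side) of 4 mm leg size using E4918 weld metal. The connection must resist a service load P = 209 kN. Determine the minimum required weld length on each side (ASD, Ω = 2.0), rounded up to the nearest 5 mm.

E49XX → F_EXX = 490 MPa.
Throat t_e = 0.707 × 4 = 2.828 mm.
r_n/Ω = (0.6 × 490 × 2.828) / 2.0 = 415.7 N/mm = 0.4157 kN/mm.
L_req = P / (r_n/Ω) = 209 / 0.4157 = 502.7 mm total.
Per side: 502.7 / 2 = 251.4 mm.
Round up → use L = 255 mm on each side.

L = 255 mm on each side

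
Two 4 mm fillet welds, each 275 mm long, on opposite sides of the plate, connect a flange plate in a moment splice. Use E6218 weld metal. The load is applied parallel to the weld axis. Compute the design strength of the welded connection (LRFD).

φR_n ≈ 434 kN

E62XX → F_EXX = 620 MPa.
Effective throat t_e = 0.707 × 4 = 2.828 mm.
Total length L = 550 mm; A_we = 2.828 × 550 = 1555 mm².
F_nw = 0.6 F_EXX = 0.6 × 620 = 372 MPa.
φR_n = 0.75 × 372 × 1555 × 10⁻³ = 434 kN.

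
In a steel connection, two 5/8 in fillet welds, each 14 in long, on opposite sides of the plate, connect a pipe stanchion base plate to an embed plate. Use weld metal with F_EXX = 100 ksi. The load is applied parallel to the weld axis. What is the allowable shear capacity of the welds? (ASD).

Effective throat t_e = 0.707 × 0.625 = 0.4419 in.
Total length L = 28 in; A_we = 0.4419 × 28 = 12.37 in².
F_nw = 0.6 F_EXX = 0.6 × 100 = 60 ksi.
R_n = 60 × 12.37 = 742.3 kips; R_n/Ω = 742.3/2.0 = 371.2 kips.

R_n/Ω ≈ 371 kips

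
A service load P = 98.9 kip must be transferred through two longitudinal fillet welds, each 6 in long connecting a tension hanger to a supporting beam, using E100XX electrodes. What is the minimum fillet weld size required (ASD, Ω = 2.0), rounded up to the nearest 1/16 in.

w = 7/16 in

E100XX → F_EXX = 100 ksi.
Total weld length L = 12 in.
Required throat t_e = P × Ω / (0.6 F_EXX × L) = 98.9 × 2.0 / (0.6 × 100 × 12) = 0.2747 in.
Required leg w = t_e / 0.707 = 0.3886 in → use 7/16 in.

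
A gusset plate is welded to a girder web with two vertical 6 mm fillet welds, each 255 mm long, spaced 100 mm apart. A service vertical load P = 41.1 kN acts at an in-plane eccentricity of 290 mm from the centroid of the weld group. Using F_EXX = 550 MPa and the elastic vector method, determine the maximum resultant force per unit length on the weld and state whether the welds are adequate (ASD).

Total weld length L_w = 510 mm. Treat welds as unit-width lines.
Polar moment about centroid: J = 2[d³/12 + d(b/2)²] = 2[255³/12 + 255×50²] = 4039000 mm³.
Direct shear f_v = P/L_w = 41.1×10³ / 510 = 80.59 N/mm (vertical).
Torsion M = P·e = 41.1×10³ × 290 = 11919000 N·mm.
Critical point at (x, y) = (50, 127.5) from centroid. f_tx = M·y/J = 376.3 N/mm; f_ty = M·x/J = 147.6 N/mm.
Resultant f_max = √[f_tx² + (f_v + f_ty)²] = √[376.3² + (80.59 + 147.6)²] = 440.1 N/mm.
Capacity per unit length: r_n/Ω = (1/2.0) × 0.6 × 550 × (0.707 × 6) = 699.9 N/mm.
440.1 ≤ 699.9 → adequate.

f_max ≈ 440 N/mm; adequate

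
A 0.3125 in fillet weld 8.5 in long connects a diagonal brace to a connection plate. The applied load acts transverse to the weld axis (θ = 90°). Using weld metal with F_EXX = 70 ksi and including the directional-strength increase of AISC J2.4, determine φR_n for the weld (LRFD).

t_e = 0.707 × 0.3125 = 0.2209 in; A_we = 0.2209 × 8.5 = 1.878 in².
Directional factor: 1.0 + 0.5 sin^1.5(90°) = 1.5.
F_nw = 0.6 × 70 × 1.5 = 63 ksi.
φR_n = 0.75 × 63 × 1.878 = 88.73 kip.

φR_n ≈ 88.7 kip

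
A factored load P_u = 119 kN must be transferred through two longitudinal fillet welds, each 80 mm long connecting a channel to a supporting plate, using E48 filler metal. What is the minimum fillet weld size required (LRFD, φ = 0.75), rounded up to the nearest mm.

w = 5 mm

E48XX → F_EXX = 480 MPa.
Total weld length L = 160 mm.
Required throat t_e = P_u / (φ × 0.6 F_EXX × L) = 119 / (0.75 × 0.6 × 480 × 160 × 10⁻³) = 3.443 mm.
Required leg w = t_e / 0.707 = 4.87 mm → use 5 mm.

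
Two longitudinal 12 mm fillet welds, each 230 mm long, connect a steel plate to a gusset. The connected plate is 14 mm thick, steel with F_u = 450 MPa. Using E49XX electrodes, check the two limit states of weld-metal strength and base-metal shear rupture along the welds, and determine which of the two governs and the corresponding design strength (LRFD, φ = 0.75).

φR_n ≈ 861 kN (weld metal governs)

E49XX → F_EXX = 490 MPa.
t_e = 0.707 × 12 = 8.484 mm; L = 460 mm.
Weld metal: φR_n = 0.75 × 0.6 × 490 × 8.484 × 460 × 10⁻³ = 860.5 kN.
Base metal (shear rupture): φR_n = 0.75 × 0.6 × 450 × 14 × 460 × 10⁻³ = 1304 kN.
Governing: weld metal.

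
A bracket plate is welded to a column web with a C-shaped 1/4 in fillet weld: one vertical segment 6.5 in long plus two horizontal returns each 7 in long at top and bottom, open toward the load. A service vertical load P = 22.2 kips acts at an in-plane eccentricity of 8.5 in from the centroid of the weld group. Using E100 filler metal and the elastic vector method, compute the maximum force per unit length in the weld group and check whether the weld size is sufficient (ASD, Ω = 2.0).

f_max ≈ 4.7 kip/in; adequate

E100XX → F_EXX = 100 ksi.
Total weld length L_w = 20.5 in. Treat welds as unit-width lines.
Centroid: x̄ = 2×7×3.5 / 20.5 = 2.39 in from the vertical weld.
Polar moment about centroid: J = I_x + I_y = [6.5³/12 + 2×7×3.25²] + [6.5×2.39² + 2(7³/12 + 7×1.11²)] = 282.3 in³.
Direct shear f_v = P/L_w = 22.2 / 20.5 = 1.083 kip/in (vertical).
Torsion M = P·e = 22.2 × 8.5 = 188.7 kip·in.
Critical point at (x, y) = (4.61, 3.25) from centroid. f_tx = M·y/J = 2.172 kip/in; f_ty = M·x/J = 3.081 kip/in.
Resultant f_max = √[f_tx² + (f_v + f_ty)²] = √[2.172² + (1.083 + 3.081)²] = 4.697 kip/in.
Capacity per unit length: r_n/Ω = (1/2.0) × 0.6 × 100 × (0.707 × 0.25) = 5.302 kip/in.
4.697 ≤ 5.302 → adequate.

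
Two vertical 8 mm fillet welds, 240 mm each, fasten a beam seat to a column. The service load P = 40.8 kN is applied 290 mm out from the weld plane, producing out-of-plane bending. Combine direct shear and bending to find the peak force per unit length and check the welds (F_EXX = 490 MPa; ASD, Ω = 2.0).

f_max ≈ 622 N/mm; adequate

L_w = 2 × 240 = 480 mm; section modulus (unit throat) S = 2 × L²/6 = 19200 mm².
Direct shear f_v = P/L_w = 40.8×10³/480 = 85 N/mm.
Moment M = P × e = 40.8×10³ × 290 = 11832000 N·mm; bending f_b = M/S = 616.2 N/mm.
f_max = √(f_v² + f_b²) = √(85² + 616.2²) = 622.1 N/mm.
r_n/Ω = (1/2.0) × 0.6 × 490 × (0.707 × 8) = 831.4 N/mm → adequate.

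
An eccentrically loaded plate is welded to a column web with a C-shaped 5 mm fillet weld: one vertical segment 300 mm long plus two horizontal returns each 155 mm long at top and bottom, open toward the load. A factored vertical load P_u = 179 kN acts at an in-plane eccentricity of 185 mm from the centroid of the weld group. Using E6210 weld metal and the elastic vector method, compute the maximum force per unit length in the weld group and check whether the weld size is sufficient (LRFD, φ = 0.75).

E62XX → F_EXX = 620 MPa.
Total weld length L_w = 610 mm. Treat welds as unit-width lines.
Centroid: x̄ = 2×155×77.5 / 610 = 39.39 mm from the vertical weld.
Polar moment about centroid: J = I_x + I_y = [300³/12 + 2×155×150²] + [300×39.39² + 2(155³/12 + 155×38.11²)] = 10760000 mm³.
Direct shear f_v = P/L_w = 179×10³ / 610 = 293.4 N/mm (vertical).
Torsion M = P·e = 179×10³ × 185 = 33115000 N·mm.
Critical point at (x, y) = (115.6, 150) from centroid. f_tx = M·y/J = 461.6 N/mm; f_ty = M·x/J = 355.8 N/mm.
Resultant f_max = √[f_tx² + (f_v + f_ty)²] = √[461.6² + (293.4 + 355.8)²] = 796.6 N/mm.
Capacity per unit length: φr_n = 0.75 × 0.6 × 620 × (0.707 × 5) = 986.3 N/mm.
796.6 ≤ 986.3 → adequate.

f_max ≈ 797 N/mm; adequate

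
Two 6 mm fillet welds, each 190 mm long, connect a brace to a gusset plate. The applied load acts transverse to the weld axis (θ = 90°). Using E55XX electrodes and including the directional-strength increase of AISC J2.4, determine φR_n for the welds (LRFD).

E55XX → F_EXX = 550 MPa.
t_e = 0.707 × 6 = 4.242 mm; A_we = 4.242 × 380 = 1612 mm².
Directional factor: 1.0 + 0.5 sin^1.5(90°) = 1.5.
F_nw = 0.6 × 550 × 1.5 = 495 MPa.
φR_n = 0.75 × 495 × 1612 × 10⁻³ = 598.4 kN.

φR_n ≈ 598 kN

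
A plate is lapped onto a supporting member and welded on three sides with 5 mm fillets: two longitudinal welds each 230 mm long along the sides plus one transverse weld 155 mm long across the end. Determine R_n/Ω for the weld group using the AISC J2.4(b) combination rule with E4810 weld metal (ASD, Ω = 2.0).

E48XX → F_EXX = 480 MPa.
t_e = 0.707 × 5 = 3.535 mm.
R_nwl = 0.6 × 480 × 3.535 × 460 × 10⁻³ = 468.3 kN (longitudinal, 2 welds).
R_nwt = 0.6 × 480 × 3.535 × 155 × 10⁻³ = 157.8 kN (transverse, base value).
(i) R_nwl + R_nwt = 626.1 kN; (ii) 0.85 R_nwl + 1.5 R_nwt = 634.8 kN.
R_n = max = 634.8 kN [governs: (ii)]; R_n/Ω = 317.4 kN.

R_n/Ω ≈ 317 kN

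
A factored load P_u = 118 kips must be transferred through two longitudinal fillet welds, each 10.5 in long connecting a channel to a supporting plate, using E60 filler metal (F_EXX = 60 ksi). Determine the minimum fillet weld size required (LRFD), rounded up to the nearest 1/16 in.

Total weld length L = 21 in.
Required throat t_e = P_u / (φ × 0.6 F_EXX × L) = 118 / (0.75 × 0.6 × 60 × 21) = 0.2081 in.
Required leg w = t_e / 0.707 = 0.2944 in → use 5/16 in.

w = 5/16 in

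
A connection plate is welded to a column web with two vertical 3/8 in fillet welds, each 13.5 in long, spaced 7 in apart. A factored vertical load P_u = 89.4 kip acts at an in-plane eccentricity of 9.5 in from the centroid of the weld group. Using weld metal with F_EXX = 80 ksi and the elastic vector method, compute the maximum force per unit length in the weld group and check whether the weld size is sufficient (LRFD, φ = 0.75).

Total weld length L_w = 27 in. Treat welds as unit-width lines.
Polar moment about centroid: J = 2[d³/12 + d(b/2)²] = 2[13.5³/12 + 13.5×3.5²] = 740.8 in³.
Direct shear f_v = P/L_w = 89.4 / 27 = 3.311 kip/in (vertical).
Torsion M = P·e = 89.4 × 9.5 = 849.3 kip·in.
Critical point at (x, y) = (3.5, 6.75) from centroid. f_tx = M·y/J = 7.738 kip/in; f_ty = M·x/J = 4.013 kip/in.
Resultant f_max = √[f_tx² + (f_v + f_ty)²] = √[7.738² + (3.311 + 4.013)²] = 10.65 kip/in.
Capacity per unit length: φr_n = 0.75 × 0.6 × 80 × (0.707 × 0.375) = 9.544 kip/in.
10.65 > 9.544 → NOT adequate.

f_max ≈ 10.7 kip/in; NOT adequate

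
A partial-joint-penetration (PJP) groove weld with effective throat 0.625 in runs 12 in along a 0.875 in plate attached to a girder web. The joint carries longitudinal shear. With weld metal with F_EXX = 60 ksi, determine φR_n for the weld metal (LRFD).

φR_n ≈ 202 kips

Effective throat (given) t_e = 0.625 in.
A_we = 0.625 × 12 = 7.5 in².
F_nw = 0.6 F_EXX = 36 ksi.
φR_n = 0.75 × 36 × 7.5 = 202.5 kips.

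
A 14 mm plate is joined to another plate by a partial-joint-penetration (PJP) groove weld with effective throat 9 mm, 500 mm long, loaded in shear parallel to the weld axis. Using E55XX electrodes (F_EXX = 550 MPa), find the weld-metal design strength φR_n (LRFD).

φR_n ≈ 1110 kN

Effective throat (given) t_e = 9 mm.
A_we = 9 × 500 = 4500 mm².
F_nw = 0.6 F_EXX = 330 MPa.
φR_n = 0.75 × 330 × 4500 × 10⁻³ = 1114 kN.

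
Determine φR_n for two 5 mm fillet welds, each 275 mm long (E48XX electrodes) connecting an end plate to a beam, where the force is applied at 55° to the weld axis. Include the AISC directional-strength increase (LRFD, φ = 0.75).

φR_n ≈ 576 kN

E48XX → F_EXX = 480 MPa.
t_e = 0.707 × 5 = 3.535 mm; A_we = 3.535 × 550 = 1944 mm².
Directional factor: 1.0 + 0.5 sin^1.5(55°) = 1.371.
F_nw = 0.6 × 480 × 1.371 = 394.8 MPa.
φR_n = 0.75 × 394.8 × 1944 × 10⁻³ = 575.6 kN.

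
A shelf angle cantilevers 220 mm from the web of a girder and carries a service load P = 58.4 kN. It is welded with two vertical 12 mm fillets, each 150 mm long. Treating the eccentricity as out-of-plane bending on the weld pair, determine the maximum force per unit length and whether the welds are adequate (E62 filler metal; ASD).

E62XX → F_EXX = 620 MPa.
L_w = 2 × 150 = 300 mm; section modulus (unit throat) S = 2 × L²/6 = 7500 mm².
Direct shear f_v = P/L_w = 58.4×10³/300 = 194.7 N/mm.
Moment M = P × e = 58.4×10³ × 220 = 12848000 N·mm; bending f_b = M/S = 1713 N/mm.
f_max = √(f_v² + f_b²) = √(194.7² + 1713²) = 1724 N/mm.
r_n/Ω = (1/2.0) × 0.6 × 620 × (0.707 × 12) = 1578 N/mm → NOT adequate.

f_max ≈ 1720 N/mm; NOT adequate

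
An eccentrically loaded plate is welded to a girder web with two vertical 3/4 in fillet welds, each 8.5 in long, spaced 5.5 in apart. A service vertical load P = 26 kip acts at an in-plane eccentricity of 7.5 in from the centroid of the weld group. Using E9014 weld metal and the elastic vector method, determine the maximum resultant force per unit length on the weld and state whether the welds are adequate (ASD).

E90XX → F_EXX = 90 ksi.
Total weld length L_w = 17 in. Treat welds as unit-width lines.
Polar moment about centroid: J = 2[d³/12 + d(b/2)²] = 2[8.5³/12 + 8.5×2.75²] = 230.9 in³.
Direct shear f_v = P/L_w = 26 / 17 = 1.529 kip/in (vertical).
Torsion M = P·e = 26 × 7.5 = 195 kip·in.
Critical point at (x, y) = (2.75, 4.25) from centroid. f_tx = M·y/J = 3.589 kip/in; f_ty = M·x/J = 2.322 kip/in.
Resultant f_max = √[f_tx² + (f_v + f_ty)²] = √[3.589² + (1.529 + 2.322)²] = 5.265 kip/in.
Capacity per unit length: r_n/Ω = (1/2.0) × 0.6 × 90 × (0.707 × 0.75) = 14.32 kip/in.
5.265 ≤ 14.32 → adequate.

f_max ≈ 5.26 kip/in; adequate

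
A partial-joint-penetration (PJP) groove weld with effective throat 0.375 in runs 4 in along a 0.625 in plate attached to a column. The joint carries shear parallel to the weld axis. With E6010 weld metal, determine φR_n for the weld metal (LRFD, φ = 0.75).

E60XX → F_EXX = 60 ksi.
Effective throat (given) t_e = 0.375 in.
A_we = 0.375 × 4 = 1.5 in².
F_nw = 0.6 F_EXX = 36 ksi.
φR_n = 0.75 × 36 × 1.5 = 40.5 kips.

φR_n ≈ 40.5 kips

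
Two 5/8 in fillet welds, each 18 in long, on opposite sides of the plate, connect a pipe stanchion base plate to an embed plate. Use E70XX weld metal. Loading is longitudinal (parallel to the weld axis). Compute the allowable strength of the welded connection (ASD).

R_n/Ω ≈ 334 kip

E70XX → F_EXX = 70 ksi.
Effective throat t_e = 0.707 × 0.625 = 0.4419 in.
Total length L = 36 in; A_we = 0.4419 × 36 = 15.91 in².
F_nw = 0.6 F_EXX = 0.6 × 70 = 42 ksi.
R_n = 42 × 15.91 = 668.1 kip; R_n/Ω = 668.1/2.0 = 334.1 kip.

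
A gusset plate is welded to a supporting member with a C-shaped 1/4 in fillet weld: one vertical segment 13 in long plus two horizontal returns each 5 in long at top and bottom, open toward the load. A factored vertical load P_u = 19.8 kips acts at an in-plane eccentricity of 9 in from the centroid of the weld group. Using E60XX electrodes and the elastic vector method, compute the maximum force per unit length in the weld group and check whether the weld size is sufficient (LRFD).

f_max ≈ 2.59 kip/in; adequate

E60XX → F_EXX = 60 ksi.
Total weld length L_w = 23 in. Treat welds as unit-width lines.
Centroid: x̄ = 2×5×2.5 / 23 = 1.087 in from the vertical weld.
Polar moment about centroid: J = I_x + I_y = [13³/12 + 2×5×6.5²] + [13×1.087² + 2(5³/12 + 5×1.413²)] = 661.7 in³.
Direct shear f_v = P/L_w = 19.8 / 23 = 0.8609 kip/in (vertical).
Torsion M = P·e = 19.8 × 9 = 178.2 kip·in.
Critical point at (x, y) = (3.913, 6.5) from centroid. f_tx = M·y/J = 1.75 kip/in; f_ty = M·x/J = 1.054 kip/in.
Resultant f_max = √[f_tx² + (f_v + f_ty)²] = √[1.75² + (0.8609 + 1.054)²] = 2.594 kip/in.
Capacity per unit length: φr_n = 0.75 × 0.6 × 60 × (0.707 × 0.25) = 4.772 kip/in.
2.594 ≤ 4.772 → adequate.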